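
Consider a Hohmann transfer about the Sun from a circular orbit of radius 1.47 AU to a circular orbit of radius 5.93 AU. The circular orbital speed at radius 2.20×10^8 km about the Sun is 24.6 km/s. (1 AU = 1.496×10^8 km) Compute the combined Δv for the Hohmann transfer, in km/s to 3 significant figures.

From the circular-orbit relation v² = μ/r at r = 2.20×10^8 km: μ = v²r = (24.6)² × 2.20×10^8 = 1.33135×10^11 km³/s².
In km: r₁ = 1.47 × 1.496×10^8 = 2.19912×10^8 km; r₂ = 5.93 × 1.496×10^8 = 8.87128×10^8 km.
Transfer-ellipse semi-major axis a_t = (r₁ + r₂)/2 = (2.19912×10^8 + 8.87128×10^8)/2 = 5.5352×10^8 km.
Circular speed at r₁: v₁ = √(μ/r₁) = √(1.33135×10^11/2.19912×10^8) = 24.605 km/s.
Transfer-orbit speed at r₁ (v² = μ(2/r − 1/a)): v_p = √[μ(2/r₁ − 1/a_t)] = 31.149 km/s.
First burn Δv₁ = |v_p − v₁| = 6.544 km/s.
Circular speed at r₂: v₂ = √(μ/r₂) = 12.2505 km/s.
Transfer-orbit speed at r₂: v_a = √[μ(2/r₂ − 1/a_t)] = 7.72167 km/s.
Second burn Δv₂ = |v₂ − v_a| = 4.529 km/s.
Δv = Δv₁ + Δv₂ = 6.544 + 4.529 = 11.07 km/s.

Δv = 11.1 km/s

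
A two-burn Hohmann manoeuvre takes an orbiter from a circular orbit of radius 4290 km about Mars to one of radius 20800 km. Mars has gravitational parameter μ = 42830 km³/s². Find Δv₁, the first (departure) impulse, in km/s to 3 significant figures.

Transfer-ellipse semi-major axis a_t = (r₁ + r₂)/2 = (4290 + 20800)/2 = 12545 km.
Circular speed at r = 4290 km: v_c = √(μ/r) = 3.1597 km/s.
Transfer-orbit speed at the same r (vis-viva, a = a_t): v_t = √[μ(2/r − 1/a_t)] = 4.0686 km/s.
Δv₁ = |v_t − v_c| = |4.0686 − 3.1597| = 0.9089 km/s.

Δv₁ = 0.909 km/s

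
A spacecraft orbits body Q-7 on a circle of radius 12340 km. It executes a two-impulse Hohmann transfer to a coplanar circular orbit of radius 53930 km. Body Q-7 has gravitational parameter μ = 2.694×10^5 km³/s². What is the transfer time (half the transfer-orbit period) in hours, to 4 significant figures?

Semi-major axis of the transfer orbit: a_t = (12340 + 53930)/2 = 33135 km.
Transfer time t = π√(a_t³/μ) = π√((33135)³ / 2.694×10^5) = 36510 s.
Converting: 36510 s ÷ 3600 s/hour = 10.14 hours.

t = 10.14 hours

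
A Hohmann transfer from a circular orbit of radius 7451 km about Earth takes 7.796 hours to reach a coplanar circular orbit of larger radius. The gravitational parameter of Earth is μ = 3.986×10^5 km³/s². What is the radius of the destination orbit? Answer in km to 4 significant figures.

r₂ = 55920 km

Transfer time t = 7.796 hours = 28065.6 s, and t = π√(a_t³/μ).
So a_t = (μ t²/π²)^(1/3) = (3.986×10^5 × (28065.6)² / π²)^(1/3) = 31686 km.
Since a_t = (r₁ + r₂)/2, r₂ = 2a_t − r₁ = 2×31686 − 7451 = 55921 km.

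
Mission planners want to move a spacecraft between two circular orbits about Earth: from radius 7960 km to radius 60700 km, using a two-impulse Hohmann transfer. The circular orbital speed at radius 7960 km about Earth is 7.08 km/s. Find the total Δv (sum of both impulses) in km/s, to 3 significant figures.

Δv = 3.66 km/s

From the circular-orbit relation v² = μ/r at r = 7960 km: μ = v²r = (7.08)² × 7960 = 3.99006×10^5 km³/s².
Semi-major axis of the transfer orbit: a_t = (7960 + 60700)/2 = 34330 km.
At r₁ the circular-orbit speed is v₁ = √(μ/r₁) = 7.0800 km/s.
Transfer-orbit speed at r₁ (vis-viva): v_p = √[μ(2/r₁ − 1/a_t)] = 9.4144 km/s.
First burn Δv₁ = |v_p − v₁| = 2.3344 km/s.
Circular speed at r₂: v₂ = √(μ/r₂) = 2.5639 km/s.
Transfer-orbit speed at r₂: v_a = √[μ(2/r₂ − 1/a_t)] = 1.2346 km/s.
Second burn Δv₂ = |v₂ − v_a| = 1.3293 km/s.
Total Δv = Δv₁ + Δv₂ = 3.664 km/s.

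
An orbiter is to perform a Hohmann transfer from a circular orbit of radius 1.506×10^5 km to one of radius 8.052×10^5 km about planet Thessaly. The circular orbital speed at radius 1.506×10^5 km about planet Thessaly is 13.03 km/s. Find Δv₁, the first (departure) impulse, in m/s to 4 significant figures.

Δv₁ = 3883 m/s

From the circular-orbit relation v² = μ/r at r = 1.506×10^5 km: μ = v²r = (13.03)² × 1.506×10^5 = 2.55690×10^7 km³/s².
Transfer-ellipse semi-major axis a_t = (r₁ + r₂)/2 = (1.506×10^5 + 8.052×10^5)/2 = 4.779×10^5 km.
Circular speed at r = 1.506×10^5 km: v_c = √(μ/r) = 13.030 km/s.
Transfer-orbit speed at the same r (vis-viva, a = a_t): v_t = √[μ(2/r − 1/a_t)] = 16.913 km/s.
Δv₁ = |v_t − v_c| = |16.913 − 13.030| = 3.883 km/s.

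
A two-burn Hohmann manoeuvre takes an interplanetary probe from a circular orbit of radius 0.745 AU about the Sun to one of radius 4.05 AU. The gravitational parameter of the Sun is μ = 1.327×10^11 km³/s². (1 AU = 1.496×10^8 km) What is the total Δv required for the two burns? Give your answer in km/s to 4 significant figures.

Δv = 16.89 km/s

In km: r₁ = 0.745 × 1.496×10^8 = 1.11452×10^8 km; r₂ = 4.05 × 1.496×10^8 = 6.0588×10^8 km.
The Hohmann ellipse has a_t = (r₁ + r₂)/2 = 3.58666×10^8 km.
At r₁ the circular-orbit speed is v₁ = √(μ/r₁) = 34.51 km/s.
Transfer-orbit speed at r₁ (v² = μ(2/r − 1/a)): v_p = √[μ(2/r₁ − 1/a_t)] = 44.85 km/s.
First burn Δv₁ = |v_p − v₁| = 10.34 km/s.
Circular speed at r₂: v₂ = √(μ/r₂) = 14.80 km/s.
Transfer-orbit speed at r₂: v_a = √[μ(2/r₂ − 1/a_t)] = 8.250 km/s.
Second burn Δv₂ = |v₂ − v_a| = 6.550 km/s.
Total Δv = Δv₁ + Δv₂ = 16.89 km/s.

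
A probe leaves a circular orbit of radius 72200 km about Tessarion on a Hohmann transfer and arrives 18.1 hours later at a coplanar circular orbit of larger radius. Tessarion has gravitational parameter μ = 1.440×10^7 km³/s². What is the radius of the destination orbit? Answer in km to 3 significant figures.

Transfer time t = 18.1 hours = 65160 s, and t = π√(a_t³/μ).
So a_t = (μ t²/π²)^(1/3) = (1.440×10^7 × (65160)² / π²)^(1/3) = 1.8366×10^5 km.
Since a_t = (r₁ + r₂)/2, r₂ = 2a_t − r₁ = 2×1.8366×10^5 − 72200 = 2.9512×10^5 km.

r₂ = 2.95×10^5 km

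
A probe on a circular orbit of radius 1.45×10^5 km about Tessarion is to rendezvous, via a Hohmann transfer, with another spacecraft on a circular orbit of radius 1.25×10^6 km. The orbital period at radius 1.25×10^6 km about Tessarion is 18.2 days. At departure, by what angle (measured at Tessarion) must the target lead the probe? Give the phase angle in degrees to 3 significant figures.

φ = 105°

From Kepler's third law T² = 4π²r³/μ at r = 1.25×10^6 km, T = 18.2 days = 18.2 × 86400 s = 1.57248×10^6 s: μ = 4π²r³/T² = 3.11831×10^7 km³/s².
Transfer-ellipse semi-major axis a_t = (r₁ + r₂)/2 = (1.450×10^5 + 1.250×10^6)/2 = 6.975×10^5 km.
Transfer time t = π√(a_t³/μ) = 3.277×10^5 s.
The target's mean motion on its circular orbit is ω₂ = √(μ/r₂³) = 3.996×10^-6 rad/s.
Angle swept by the target during transfer: ω₂·t = 1.3095 rad = 75.03°.
Arrival is 180° from departure on the ellipse, so φ = 180° − 75.03° = 105°.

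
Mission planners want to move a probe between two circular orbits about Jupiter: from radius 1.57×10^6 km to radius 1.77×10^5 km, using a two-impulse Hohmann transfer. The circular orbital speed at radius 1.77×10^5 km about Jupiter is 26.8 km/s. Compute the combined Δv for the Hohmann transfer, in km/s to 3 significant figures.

From the circular-orbit relation v² = μ/r at r = 1.77×10^5 km: μ = v²r = (26.8)² × 1.77×10^5 = 1.27128×10^8 km³/s².
Transfer-ellipse semi-major axis a_t = (r₁ + r₂)/2 = (1.570×10^6 + 1.770×10^5)/2 = 8.735×10^5 km.
Circular speed at r₁: v₁ = √(μ/r₁) = √(1.27128×10^8/1.570×10^6) = 8.999 km/s.
Transfer-orbit speed at r₁ (vis-viva equation): v_a = √[μ(2/r₁ − 1/a_t)] = 4.051 km/s.
First burn Δv₁ = |v_a − v₁| = 4.948 km/s.
At r₂, v₂ = √(μ/r₂) = 26.80 km/s.
Transfer-orbit speed at r₂: v_p = √[μ(2/r₂ − 1/a_t)] = 35.93 km/s.
Second burn Δv₂ = |v₂ − v_p| = 9.130 km/s.
Δv = Δv₁ + Δv₂ = 4.948 + 9.130 = 14.08 km/s.

Δv = 14.1 km/s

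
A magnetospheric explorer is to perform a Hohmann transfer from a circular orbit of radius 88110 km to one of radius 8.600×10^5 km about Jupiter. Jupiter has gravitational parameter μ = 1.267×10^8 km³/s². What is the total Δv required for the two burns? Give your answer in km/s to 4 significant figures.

Semi-major axis of the transfer orbit: a_t = (88110 + 8.600×10^5)/2 = 4.74055×10^5 km.
At r₁ the circular-orbit speed is v₁ = √(μ/r₁) = 37.9206 km/s.
On the transfer ellipse at r₁, v² = μ(2/r − 1/a) gives v_p = √[μ(2/r₁ − 1/a_t)] = 51.0753 km/s.
First burn Δv₁ = |v_p − v₁| = 13.155 km/s.
Circular speed at r₂: v₂ = √(μ/r₂) = 12.13777 km/s.
Transfer-orbit speed at r₂: v_a = √[μ(2/r₂ − 1/a_t)] = 5.232838 km/s.
Second burn Δv₂ = |v₂ − v_a| = 6.9049 km/s.
Total Δv = Δv₁ + Δv₂ = 20.06 km/s.

Δv = 20.06 km/s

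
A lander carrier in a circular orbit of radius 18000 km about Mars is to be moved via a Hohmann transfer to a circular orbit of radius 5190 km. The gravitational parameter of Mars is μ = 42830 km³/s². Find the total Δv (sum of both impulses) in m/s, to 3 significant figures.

Transfer-ellipse semi-major axis a_t = (r₁ + r₂)/2 = (18000 + 5190)/2 = 11595 km.
At r₁ the circular-orbit speed is v₁ = √(μ/r₁) = 1.5425 km/s.
On the transfer ellipse at r₁, vis-viva equation gives v_a = √[μ(2/r₁ − 1/a_t)] = 1.0320 km/s.
First burn Δv₁ = |v_a − v₁| = 0.5105 km/s.
Circular speed at r₂: v₂ = √(μ/r₂) = 2.8727 km/s.
Transfer-orbit speed at r₂: v_p = √[μ(2/r₂ − 1/a_t)] = 3.5792 km/s.
Second burn Δv₂ = |v₂ − v_p| = 0.7065 km/s.
Δv = Δv₁ + Δv₂ = 0.5105 + 0.7065 = 1.217 km/s.

Δv = 1220 m/s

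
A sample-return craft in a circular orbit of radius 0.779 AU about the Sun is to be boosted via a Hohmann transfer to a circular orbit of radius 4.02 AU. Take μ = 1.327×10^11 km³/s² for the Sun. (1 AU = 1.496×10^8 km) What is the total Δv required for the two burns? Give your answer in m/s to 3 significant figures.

Δv = 16300 m/s

In km: r₁ = 0.779 × 1.496×10^8 = 1.165384×10^8 km; r₂ = 4.02 × 1.496×10^8 = 6.01392×10^8 km.
The Hohmann ellipse has a_t = (r₁ + r₂)/2 = 3.589652×10^8 km.
At r₁ the circular-orbit speed is v₁ = √(μ/r₁) = 33.744 km/s.
Transfer-orbit speed at r₁ (vis-viva): v_p = √[μ(2/r₁ − 1/a_t)] = 43.677 km/s.
First burn Δv₁ = |v_p − v₁| = 9.933 km/s.
Circular speed at r₂: v₂ = √(μ/r₂) = 14.8545 km/s.
Transfer-orbit speed at r₂: v_a = √[μ(2/r₂ − 1/a_t)] = 8.46379 km/s.
Second burn Δv₂ = |v₂ − v_a| = 6.391 km/s.
Δv = Δv₁ + Δv₂ = 9.933 + 6.391 = 16.32 km/s.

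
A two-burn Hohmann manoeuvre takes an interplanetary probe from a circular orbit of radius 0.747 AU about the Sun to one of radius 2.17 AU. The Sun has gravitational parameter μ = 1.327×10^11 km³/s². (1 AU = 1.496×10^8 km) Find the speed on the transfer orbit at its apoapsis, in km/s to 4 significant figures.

In km: r₁ = 0.747 × 1.496×10^8 = 1.117512×10^8 km; r₂ = 2.17 × 1.496×10^8 = 3.24632×10^8 km.
Semi-major axis of the transfer orbit: a_t = (1.117512×10^8 + 3.24632×10^8)/2 = 2.181916×10^8 km.
The apoapsis of the transfer ellipse is at r = 3.24632×10^8 km.
Vis-viva: v = √[μ(2/r − 1/a_t)] = √[1.327×10^11 × (2/3.24632×10^8 − 1/2.181916×10^8)] = 14.47 km/s.

v = 14.47 km/s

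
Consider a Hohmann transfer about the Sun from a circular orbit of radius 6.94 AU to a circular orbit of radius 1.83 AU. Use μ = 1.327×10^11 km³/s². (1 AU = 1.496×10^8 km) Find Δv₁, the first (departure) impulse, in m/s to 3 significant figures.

Δv₁ = 4000 m/s

In km: r₁ = 6.94 × 1.496×10^8 = 1.038224×10^9 km; r₂ = 1.83 × 1.496×10^8 = 2.73768×10^8 km.
Transfer-ellipse semi-major axis a_t = (r₁ + r₂)/2 = (1.038224×10^9 + 2.73768×10^8)/2 = 6.55996×10^8 km.
On the circular orbit at r = 1.038224×10^9 km, v_c = √(μ/r) = 11.3055 km/s.
Transfer-orbit speed at the same r (vis-viva, a = a_t): v_t = √[μ(2/r − 1/a_t)] = 7.30349 km/s.
Δv₁ = |v_t − v_c| = |7.30349 − 11.3055| = 4.002 km/s.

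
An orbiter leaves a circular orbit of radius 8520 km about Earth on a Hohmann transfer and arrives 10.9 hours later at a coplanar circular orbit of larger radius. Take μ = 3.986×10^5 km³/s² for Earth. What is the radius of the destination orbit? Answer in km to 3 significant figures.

Transfer time t = 10.9 hours = 39240 s, and t = π√(a_t³/μ).
So a_t = (μ t²/π²)^(1/3) = (3.986×10^5 × (39240)² / π²)^(1/3) = 39619 km.
Since a_t = (r₁ + r₂)/2, r₂ = 2a_t − r₁ = 2×39619 − 8520 = 70718 km.

r₂ = 70700 km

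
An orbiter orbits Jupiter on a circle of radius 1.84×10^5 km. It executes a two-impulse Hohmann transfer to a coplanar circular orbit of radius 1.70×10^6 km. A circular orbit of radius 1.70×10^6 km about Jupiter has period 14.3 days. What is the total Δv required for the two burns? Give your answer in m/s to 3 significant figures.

Δv = 13800 m/s

From Kepler's third law T² = 4π²r³/μ at r = 1.70×10^6 km, T = 14.3 days = 14.3 × 86400 s = 1.23552×10^6 s: μ = 4π²r³/T² = 1.27059×10^8 km³/s².
The Hohmann ellipse has a_t = (r₁ + r₂)/2 = 9.420×10^5 km.
At r₁ the circular-orbit speed is v₁ = √(μ/r₁) = 26.2781 km/s.
On the transfer ellipse at r₁, vis-viva equation gives v_p = √[μ(2/r₁ − 1/a_t)] = 35.3015 km/s.
First burn Δv₁ = |v_p − v₁| = 9.023 km/s.
Circular speed at r₂: v₂ = √(μ/r₂) = 8.645 km/s.
Transfer-orbit speed at r₂: v_a = √[μ(2/r₂ − 1/a_t)] = 3.821 km/s.
Second burn Δv₂ = |v₂ − v_a| = 4.824 km/s.
Total Δv = Δv₁ + Δv₂ = 13.85 km/s.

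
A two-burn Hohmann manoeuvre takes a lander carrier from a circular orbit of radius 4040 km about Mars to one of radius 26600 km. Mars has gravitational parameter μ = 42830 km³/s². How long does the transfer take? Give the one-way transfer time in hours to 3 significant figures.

t = 8.00 hours

Transfer-ellipse semi-major axis a_t = (r₁ + r₂)/2 = (4040 + 26600)/2 = 15320 km.
Half the transfer-orbit period gives t = π√(a_t³/μ) = 28785 s.
Converting: 28785 s ÷ 3600 s/hour = 8.00 hours.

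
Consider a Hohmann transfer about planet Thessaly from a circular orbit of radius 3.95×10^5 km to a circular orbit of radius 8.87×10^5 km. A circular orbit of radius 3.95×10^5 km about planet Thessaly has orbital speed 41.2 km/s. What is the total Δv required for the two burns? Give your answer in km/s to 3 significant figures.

Δv = 13.2 km/s

From the circular-orbit relation v² = μ/r at r = 3.95×10^5 km: μ = v²r = (41.2)² × 3.95×10^5 = 6.70489×10^8 km³/s².
The Hohmann ellipse has a_t = (r₁ + r₂)/2 = 6.410×10^5 km.
Circular speed at r₁: v₁ = √(μ/r₁) = √(6.70489×10^8/3.950×10^5) = 41.200 km/s.
Transfer-orbit speed at r₁ (vis-viva): v_p = √[μ(2/r₁ − 1/a_t)] = 48.465 km/s.
First burn Δv₁ = |v_p − v₁| = 7.265 km/s.
Circular speed at r₂: v₂ = √(μ/r₂) = 27.494 km/s.
Transfer-orbit speed at r₂: v_a = √[μ(2/r₂ − 1/a_t)] = 21.583 km/s.
Second burn Δv₂ = |v₂ − v_a| = 5.911 km/s.
Total Δv = Δv₁ + Δv₂ = 13.18 km/s.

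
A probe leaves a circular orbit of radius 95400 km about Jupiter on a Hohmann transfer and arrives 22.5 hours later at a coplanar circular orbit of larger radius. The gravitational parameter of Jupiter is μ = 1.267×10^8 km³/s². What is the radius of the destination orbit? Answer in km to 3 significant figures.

r₂ = 7.81×10^5 km

Transfer time t = 22.5 hours = 81000 s, and t = π√(a_t³/μ).
So a_t = (μ t²/π²)^(1/3) = (1.267×10^8 × (81000)² / π²)^(1/3) = 4.3834×10^5 km.
Since a_t = (r₁ + r₂)/2, r₂ = 2a_t − r₁ = 2×4.3834×10^5 − 95400 = 7.8128×10^5 km.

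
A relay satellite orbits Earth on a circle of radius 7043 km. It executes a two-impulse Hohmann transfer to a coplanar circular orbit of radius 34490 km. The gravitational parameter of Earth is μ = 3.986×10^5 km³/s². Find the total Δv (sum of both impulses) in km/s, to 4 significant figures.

Δv = 3.592 km/s

The Hohmann ellipse has a_t = (r₁ + r₂)/2 = 20766.5 km.
At r₁ the circular-orbit speed is v₁ = √(μ/r₁) = 7.523 km/s.
Transfer-orbit speed at r₁ (v² = μ(2/r − 1/a)): v_p = √[μ(2/r₁ − 1/a_t)] = 9.695 km/s.
First burn Δv₁ = |v_p − v₁| = 2.172 km/s.
At r₂, v₂ = √(μ/r₂) = 3.400 km/s.
Transfer-orbit speed at r₂: v_a = √[μ(2/r₂ − 1/a_t)] = 1.980 km/s.
Second burn Δv₂ = |v₂ − v_a| = 1.420 km/s.
Δv = Δv₁ + Δv₂ = 2.172 + 1.420 = 3.592 km/s.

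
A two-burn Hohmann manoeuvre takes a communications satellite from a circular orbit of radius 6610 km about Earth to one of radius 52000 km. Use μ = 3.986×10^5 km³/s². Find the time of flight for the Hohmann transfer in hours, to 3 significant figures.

The Hohmann ellipse has a_t = (r₁ + r₂)/2 = 29305 km.
Transfer time t = π√(a_t³/μ) = π√((29305)³ / 3.986×10^5) = 24960 s.
Converting: 24960 s ÷ 3600 s/hour = 6.93 hours.

t = 6.93 hours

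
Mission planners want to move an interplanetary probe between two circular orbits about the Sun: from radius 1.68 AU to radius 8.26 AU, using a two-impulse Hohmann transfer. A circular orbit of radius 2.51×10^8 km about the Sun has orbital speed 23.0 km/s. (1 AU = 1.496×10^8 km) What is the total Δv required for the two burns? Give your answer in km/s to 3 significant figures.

Δv = 11.0 km/s

From the circular-orbit relation v² = μ/r at r = 2.51×10^8 km: μ = v²r = (23.0)² × 2.51×10^8 = 1.32779×10^11 km³/s².
In km: r₁ = 1.68 × 1.496×10^8 = 2.51328×10^8 km; r₂ = 8.26 × 1.496×10^8 = 1.235696×10^9 km.
Semi-major axis of the transfer orbit: a_t = (2.51328×10^8 + 1.235696×10^9)/2 = 7.43512×10^8 km.
Circular speed at r₁: v₁ = √(μ/r₁) = √(1.32779×10^11/2.51328×10^8) = 22.985 km/s.
Transfer-orbit speed at r₁ (vis-viva equation): v_p = √[μ(2/r₁ − 1/a_t)] = 29.632 km/s.
First burn Δv₁ = |v_p − v₁| = 6.647 km/s.
Circular speed at r₂: v₂ = √(μ/r₂) = 10.366 km/s.
Transfer-orbit speed at r₂: v_a = √[μ(2/r₂ − 1/a_t)] = 6.0268 km/s.
Second burn Δv₂ = |v₂ − v_a| = 4.339 km/s.
Δv = Δv₁ + Δv₂ = 6.647 + 4.339 = 10.99 km/s.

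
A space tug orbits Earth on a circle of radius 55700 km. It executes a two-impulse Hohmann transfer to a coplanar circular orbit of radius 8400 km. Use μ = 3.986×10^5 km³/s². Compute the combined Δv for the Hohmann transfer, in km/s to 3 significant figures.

Δv = 3.50 km/s

Semi-major axis of the transfer orbit: a_t = (55700 + 8400)/2 = 32050 km.
At r₁ the circular-orbit speed is v₁ = √(μ/r₁) = 2.6751 km/s.
On the transfer ellipse at r₁, vis-viva gives v_a = √[μ(2/r₁ − 1/a_t)] = 1.3695 km/s.
First burn Δv₁ = |v_a − v₁| = 1.3056 km/s.
Circular speed at r₂: v₂ = √(μ/r₂) = 6.8886 km/s.
Transfer-orbit speed at r₂: v_p = √[μ(2/r₂ − 1/a_t)] = 9.0812 km/s.
Second burn Δv₂ = |v₂ − v_p| = 2.1926 km/s.
Total Δv = Δv₁ + Δv₂ = 3.498 km/s.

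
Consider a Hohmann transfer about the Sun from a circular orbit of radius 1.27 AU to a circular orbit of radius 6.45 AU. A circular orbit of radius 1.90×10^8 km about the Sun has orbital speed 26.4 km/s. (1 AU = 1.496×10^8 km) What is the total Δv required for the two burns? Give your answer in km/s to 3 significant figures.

From the circular-orbit relation v² = μ/r at r = 1.90×10^8 km: μ = v²r = (26.4)² × 1.90×10^8 = 1.32422×10^11 km³/s².
In km: r₁ = 1.27 × 1.496×10^8 = 1.89992×10^8 km; r₂ = 6.45 × 1.496×10^8 = 9.6492×10^8 km.
Transfer-ellipse semi-major axis a_t = (r₁ + r₂)/2 = (1.89992×10^8 + 9.6492×10^8)/2 = 5.77456×10^8 km.
At r₁ the circular-orbit speed is v₁ = √(μ/r₁) = 26.40056 km/s.
Transfer-orbit speed at r₁ (vis-viva): v_p = √[μ(2/r₁ − 1/a_t)] = 34.12709 km/s.
First burn Δv₁ = |v_p − v₁| = 7.727 km/s.
At r₂, v₂ = √(μ/r₂) = 11.715 km/s.
Transfer-orbit speed at r₂: v_a = √[μ(2/r₂ − 1/a_t)] = 6.7196 km/s.
Second burn Δv₂ = |v₂ − v_a| = 4.995 km/s.
Total Δv = Δv₁ + Δv₂ = 12.72 km/s.

Δv = 12.7 km/s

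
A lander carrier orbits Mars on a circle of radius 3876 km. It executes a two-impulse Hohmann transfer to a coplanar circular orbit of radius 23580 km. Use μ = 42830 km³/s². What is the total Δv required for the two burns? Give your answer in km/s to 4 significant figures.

The Hohmann ellipse has a_t = (r₁ + r₂)/2 = 13728 km.
Circular speed at r₁: v₁ = √(μ/r₁) = √(42830/3876) = 3.3242 km/s.
On the transfer ellipse at r₁, v² = μ(2/r − 1/a) gives v_p = √[μ(2/r₁ − 1/a_t)] = 4.3566 km/s.
First burn Δv₁ = |v_p − v₁| = 1.032 km/s.
At r₂, v₂ = √(μ/r₂) = 1.3477 km/s.
Transfer-orbit speed at r₂: v_a = √[μ(2/r₂ − 1/a_t)] = 0.71613 km/s.
Second burn Δv₂ = |v₂ − v_a| = 0.6316 km/s.
Δv = Δv₁ + Δv₂ = 1.032 + 0.6316 = 1.664 km/s.

Δv = 1.664 km/s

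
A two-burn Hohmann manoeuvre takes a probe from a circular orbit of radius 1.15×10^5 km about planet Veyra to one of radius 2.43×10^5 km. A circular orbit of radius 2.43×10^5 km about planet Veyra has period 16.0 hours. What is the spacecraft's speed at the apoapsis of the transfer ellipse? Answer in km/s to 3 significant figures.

From Kepler's third law T² = 4π²r³/μ at r = 2.43×10^5 km, T = 16.0 hours = 16.0 × 3600 s = 57600 s: μ = 4π²r³/T² = 1.70739×10^8 km³/s².
Transfer-ellipse semi-major axis a_t = (r₁ + r₂)/2 = (1.150×10^5 + 2.430×10^5)/2 = 1.790×10^5 km.
The apoapsis of the transfer ellipse is at r = 2.430×10^5 km.
From the vis-viva equation, v = √[μ(2/r − 1/a_t)] = 21.25 km/s.

v = 21.2 km/s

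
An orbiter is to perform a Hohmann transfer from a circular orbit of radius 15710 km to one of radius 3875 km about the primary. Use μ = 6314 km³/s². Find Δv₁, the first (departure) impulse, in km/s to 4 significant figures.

Δv₁ = 0.2352 km/s

The Hohmann ellipse has a_t = (r₁ + r₂)/2 = 9792.5 km.
Circular speed at r = 15710 km: v_c = √(μ/r) = 0.6340 km/s.
Transfer-orbit speed at the same r (vis-viva, a = a_t): v_t = √[μ(2/r − 1/a_t)] = 0.3988 km/s.
Δv₁ = |v_t − v_c| = |0.3988 − 0.6340| = 0.2352 km/s.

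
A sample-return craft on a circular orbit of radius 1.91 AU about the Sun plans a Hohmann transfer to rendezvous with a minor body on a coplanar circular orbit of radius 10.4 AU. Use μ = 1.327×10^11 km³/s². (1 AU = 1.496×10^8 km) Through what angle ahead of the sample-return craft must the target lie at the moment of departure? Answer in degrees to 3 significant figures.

φ = 98.0°

In km: r₁ = 1.91 × 1.496×10^8 = 2.85736×10^8 km; r₂ = 10.4 × 1.496×10^8 = 1.55584×10^9 km.
The Hohmann ellipse has a_t = (r₁ + r₂)/2 = 9.20788×10^8 km.
Transfer time t = π√(a_t³/μ) = 2.40965×10^8 s.
Target angular speed ω₂ = √(μ/r₂³) = 5.93592×10^-9 rad/s.
Angle swept by the target during transfer: ω₂·t = 1.43035 rad = 81.953°.
The sample-return craft traverses 180° on the transfer ellipse, so the target must lead by 180° − 81.953° = 98.0°.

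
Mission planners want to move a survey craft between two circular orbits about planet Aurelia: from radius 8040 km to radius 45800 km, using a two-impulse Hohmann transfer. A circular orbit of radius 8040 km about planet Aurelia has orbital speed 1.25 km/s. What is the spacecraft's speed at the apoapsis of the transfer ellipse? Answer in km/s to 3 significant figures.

v = 0.286 km/s

From the circular-orbit relation v² = μ/r at r = 8040 km: μ = v²r = (1.25)² × 8040 = 12562.5 km³/s².
The Hohmann ellipse has a_t = (r₁ + r₂)/2 = 26920 km.
The apoapsis of the transfer ellipse is at r = 45800 km.
Applying v² = μ(2/r − 1/a_t): v = 0.2862 km/s.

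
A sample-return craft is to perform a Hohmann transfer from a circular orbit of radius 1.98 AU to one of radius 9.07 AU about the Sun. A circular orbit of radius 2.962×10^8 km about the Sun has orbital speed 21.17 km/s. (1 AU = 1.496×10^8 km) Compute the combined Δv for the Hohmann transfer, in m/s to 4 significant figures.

From the circular-orbit relation v² = μ/r at r = 2.962×10^8 km: μ = v²r = (21.17)² × 2.962×10^8 = 1.32748×10^11 km³/s².
In km: r₁ = 1.98 × 1.496×10^8 = 2.96208×10^8 km; r₂ = 9.07 × 1.496×10^8 = 1.356872×10^9 km.
Semi-major axis of the transfer orbit: a_t = (2.96208×10^8 + 1.356872×10^9)/2 = 8.2654×10^8 km.
Circular speed at r₁: v₁ = √(μ/r₁) = √(1.32748×10^11/2.96208×10^8) = 21.170 km/s.
Transfer-orbit speed at r₁ (vis-viva equation): v_p = √[μ(2/r₁ − 1/a_t)] = 27.124 km/s.
First burn Δv₁ = |v_p − v₁| = 5.954 km/s.
At r₂, v₂ = √(μ/r₂) = 9.891 km/s.
Transfer-orbit speed at r₂: v_a = √[μ(2/r₂ − 1/a_t)] = 5.921 km/s.
Second burn Δv₂ = |v₂ − v_a| = 3.970 km/s.
Δv = Δv₁ + Δv₂ = 5.954 + 3.970 = 9.924 km/s.

Δv = 9924 m/s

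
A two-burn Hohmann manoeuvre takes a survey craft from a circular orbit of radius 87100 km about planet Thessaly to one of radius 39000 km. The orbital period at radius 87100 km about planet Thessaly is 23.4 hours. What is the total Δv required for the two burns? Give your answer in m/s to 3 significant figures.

From Kepler's third law T² = 4π²r³/μ at r = 87100 km, T = 23.4 hours = 23.4 × 3600 s = 84240 s: μ = 4π²r³/T² = 3.67602×10^6 km³/s².
The Hohmann ellipse has a_t = (r₁ + r₂)/2 = 63050 km.
At r₁ the circular-orbit speed is v₁ = √(μ/r₁) = 6.4965 km/s.
Transfer-orbit speed at r₁ (vis-viva equation): v_a = √[μ(2/r₁ − 1/a_t)] = 5.1094 km/s.
First burn Δv₁ = |v_a − v₁| = 1.387 km/s.
Circular speed at r₂: v₂ = √(μ/r₂) = 9.7086 km/s.
Transfer-orbit speed at r₂: v_p = √[μ(2/r₂ − 1/a_t)] = 11.411 km/s.
Second burn Δv₂ = |v₂ − v_p| = 1.702 km/s.
Δv = Δv₁ + Δv₂ = 1.387 + 1.702 = 3.089 km/s.

Δv = 3090 m/s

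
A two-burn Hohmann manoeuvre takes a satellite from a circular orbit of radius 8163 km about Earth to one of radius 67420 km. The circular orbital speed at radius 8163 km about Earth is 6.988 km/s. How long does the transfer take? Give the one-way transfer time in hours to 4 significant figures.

From the circular-orbit relation v² = μ/r at r = 8163 km: μ = v²r = (6.988)² × 8163 = 3.98617×10^5 km³/s².
The Hohmann ellipse has a_t = (r₁ + r₂)/2 = 37791.5 km.
By Kepler's third law the transfer-orbit period is T = 2π√(a_t³/μ), so t = T/2 = 36556 s.
Converting: 36556 s ÷ 3600 s/hour = 10.15 hours.

t = 10.15 hours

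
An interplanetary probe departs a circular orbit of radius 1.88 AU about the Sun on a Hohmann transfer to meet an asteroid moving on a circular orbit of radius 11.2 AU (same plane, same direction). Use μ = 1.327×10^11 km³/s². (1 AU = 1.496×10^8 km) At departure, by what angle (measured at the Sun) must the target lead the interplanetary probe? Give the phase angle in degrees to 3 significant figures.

φ = 99.7°

In km: r₁ = 1.88 × 1.496×10^8 = 2.81248×10^8 km; r₂ = 11.2 × 1.496×10^8 = 1.67552×10^9 km.
Transfer-ellipse semi-major axis a_t = (r₁ + r₂)/2 = (2.81248×10^8 + 1.67552×10^9)/2 = 9.78384×10^8 km.
Transfer time t = π√(a_t³/μ) = 2.6392×10^8 s.
The target's mean motion on its circular orbit is ω₂ = √(μ/r₂³) = 5.3114×10^-9 rad/s.
Angle swept by the target during transfer: ω₂·t = 1.4018 rad = 80.32°.
The interplanetary probe traverses 180° on the transfer ellipse, so the target must lead by 180° − 80.32° = 99.7°.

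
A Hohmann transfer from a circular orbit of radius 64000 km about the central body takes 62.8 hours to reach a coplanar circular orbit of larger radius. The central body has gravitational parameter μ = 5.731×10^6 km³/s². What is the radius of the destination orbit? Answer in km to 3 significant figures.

r₂ = 5.55×10^5 km

Transfer time t = 62.8 hours = 2.2608×10^5 s, and t = π√(a_t³/μ).
So a_t = (μ t²/π²)^(1/3) = (5.731×10^6 × (2.2608×10^5)² / π²)^(1/3) = 3.0961×10^5 km.
Since a_t = (r₁ + r₂)/2, r₂ = 2a_t − r₁ = 2×3.0961×10^5 − 64000 = 5.5522×10^5 km.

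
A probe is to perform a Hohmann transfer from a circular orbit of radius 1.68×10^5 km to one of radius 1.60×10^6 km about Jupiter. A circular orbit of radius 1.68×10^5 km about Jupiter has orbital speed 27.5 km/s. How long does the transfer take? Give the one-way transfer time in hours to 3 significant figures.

t = 64.3 hours

From the circular-orbit relation v² = μ/r at r = 1.68×10^5 km: μ = v²r = (27.5)² × 1.68×10^5 = 1.27050×10^8 km³/s².
Semi-major axis of the transfer orbit: a_t = (1.680×10^5 + 1.600×10^6)/2 = 8.840×10^5 km.
Transfer time t = π√(a_t³/μ) = π√((8.840×10^5)³ / 1.27050×10^8) = 2.3165×10^5 s.
Converting: 2.3165×10^5 s ÷ 3600 s/hour = 64.3 hours.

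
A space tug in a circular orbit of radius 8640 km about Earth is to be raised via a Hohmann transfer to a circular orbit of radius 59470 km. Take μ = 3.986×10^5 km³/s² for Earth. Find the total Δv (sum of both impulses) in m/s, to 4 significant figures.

Δv = 3468 m/s

The Hohmann ellipse has a_t = (r₁ + r₂)/2 = 34055 km.
Circular speed at r₁: v₁ = √(μ/r₁) = √(3.986×10^5/8640) = 6.7922 km/s.
On the transfer ellipse at r₁, vis-viva gives v_p = √[μ(2/r₁ − 1/a_t)] = 8.9757 km/s.
First burn Δv₁ = |v_p − v₁| = 2.1835 km/s.
At r₂, v₂ = √(μ/r₂) = 2.5889 km/s.
Transfer-orbit speed at r₂: v_a = √[μ(2/r₂ − 1/a_t)] = 1.3040 km/s.
Second burn Δv₂ = |v₂ − v_a| = 1.2849 km/s.
Total Δv = Δv₁ + Δv₂ = 3.468 km/s.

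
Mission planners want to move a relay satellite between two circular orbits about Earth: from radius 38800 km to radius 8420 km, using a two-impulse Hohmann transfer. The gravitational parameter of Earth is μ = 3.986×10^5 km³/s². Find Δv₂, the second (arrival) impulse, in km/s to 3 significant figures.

Transfer-ellipse semi-major axis a_t = (r₁ + r₂)/2 = (38800 + 8420)/2 = 23610 km.
On the circular orbit at r = 8420 km, v_c = √(μ/r) = 6.880 km/s.
Vis-viva on the transfer ellipse at r = 8420 km gives v_t = √[μ(2/r − 1/a_t)] = 8.820 km/s.
Δv₂ = |v_t − v_c| = |8.820 − 6.880| = 1.940 km/s.

Δv₂ = 1.94 km/s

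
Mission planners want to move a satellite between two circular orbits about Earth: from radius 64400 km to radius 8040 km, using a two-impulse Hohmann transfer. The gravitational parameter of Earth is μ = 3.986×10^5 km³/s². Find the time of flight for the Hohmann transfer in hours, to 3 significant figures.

t = 9.53 hours

The Hohmann ellipse has a_t = (r₁ + r₂)/2 = 36220 km.
By Kepler's third law the transfer-orbit period is T = 2π√(a_t³/μ), so t = T/2 = 34300 s.
Converting: 34300 s ÷ 3600 s/hour = 9.53 hours.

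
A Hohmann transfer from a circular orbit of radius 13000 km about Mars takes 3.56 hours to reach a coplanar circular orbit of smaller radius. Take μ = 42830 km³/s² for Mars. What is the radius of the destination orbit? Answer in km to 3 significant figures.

r₂ = 4870 km

Transfer time t = 3.56 hours = 12816 s, and t = π√(a_t³/μ).
So a_t = (μ t²/π²)^(1/3) = (42830 × (12816)² / π²)^(1/3) = 8932.7 km.
Since a_t = (r₁ + r₂)/2, r₂ = 2a_t − r₁ = 2×8932.7 − 13000 = 4865.4 km.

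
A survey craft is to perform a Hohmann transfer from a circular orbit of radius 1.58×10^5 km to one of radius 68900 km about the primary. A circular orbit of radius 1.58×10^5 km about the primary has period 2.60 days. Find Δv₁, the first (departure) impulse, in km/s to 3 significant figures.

Δv₁ = 0.975 km/s

From Kepler's third law T² = 4π²r³/μ at r = 1.58×10^5 km, T = 2.60 days = 2.60 × 86400 s = 2.2464×10^5 s: μ = 4π²r³/T² = 3.08572×10^6 km³/s².
Transfer-ellipse semi-major axis a_t = (r₁ + r₂)/2 = (1.580×10^5 + 68900)/2 = 1.1345×10^5 km.
Circular speed at r = 1.580×10^5 km: v_c = √(μ/r) = 4.4193 km/s.
Transfer-orbit speed at the same r (vis-viva, a = a_t): v_t = √[μ(2/r − 1/a_t)] = 3.4440 km/s.
Δv₁ = |v_t − v_c| = |3.4440 − 4.4193| = 0.9753 km/s.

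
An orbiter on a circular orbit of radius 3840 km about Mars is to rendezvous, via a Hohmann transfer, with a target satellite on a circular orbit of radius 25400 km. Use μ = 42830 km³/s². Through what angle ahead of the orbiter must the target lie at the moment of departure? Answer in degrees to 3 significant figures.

Semi-major axis of the transfer orbit: a_t = (3840 + 25400)/2 = 14620 km.
The half-period of the transfer ellipse is t = π√(a_t³/μ) = 26835 s.
Target angular speed ω₂ = √(μ/r₂³) = 5.1124×10^-5 rad/s.
Angle swept by the target during transfer: ω₂·t = 1.3719 rad = 78.60°.
The orbiter traverses 180° on the transfer ellipse, so the target must lead by 180° − 78.60° = 101°.

φ = 101°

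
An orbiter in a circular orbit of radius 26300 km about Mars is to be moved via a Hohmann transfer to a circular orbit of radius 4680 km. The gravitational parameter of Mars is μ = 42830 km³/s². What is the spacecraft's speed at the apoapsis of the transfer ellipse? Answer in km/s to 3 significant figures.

v = 0.701 km/s

Semi-major axis of the transfer orbit: a_t = (26300 + 4680)/2 = 15490 km.
The apoapsis of the transfer ellipse is at r = 26300 km.
From the vis-viva equation, v = √[μ(2/r − 1/a_t)] = 0.7014 km/s.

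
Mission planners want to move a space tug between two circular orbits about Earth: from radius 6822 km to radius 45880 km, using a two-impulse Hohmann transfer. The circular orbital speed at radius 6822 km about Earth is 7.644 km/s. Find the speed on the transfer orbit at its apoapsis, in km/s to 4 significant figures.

v = 1.500 km/s

From the circular-orbit relation v² = μ/r at r = 6822 km: μ = v²r = (7.644)² × 6822 = 3.98614×10^5 km³/s².
Semi-major axis of the transfer orbit: a_t = (6822 + 45880)/2 = 26351 km.
At apoapsis, r = 45880 km.
Applying v² = μ(2/r − 1/a_t): v = 1.500 km/s.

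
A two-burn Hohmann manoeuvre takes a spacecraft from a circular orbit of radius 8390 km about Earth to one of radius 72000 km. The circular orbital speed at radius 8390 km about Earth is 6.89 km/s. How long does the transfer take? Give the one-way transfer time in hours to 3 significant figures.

t = 11.1 hours

From the circular-orbit relation v² = μ/r at r = 8390 km: μ = v²r = (6.89)² × 8390 = 3.98291×10^5 km³/s².
The Hohmann ellipse has a_t = (r₁ + r₂)/2 = 40195 km.
By Kepler's third law the transfer-orbit period is T = 2π√(a_t³/μ), so t = T/2 = 40120 s.
Converting: 40120 s ÷ 3600 s/hour = 11.1 hours.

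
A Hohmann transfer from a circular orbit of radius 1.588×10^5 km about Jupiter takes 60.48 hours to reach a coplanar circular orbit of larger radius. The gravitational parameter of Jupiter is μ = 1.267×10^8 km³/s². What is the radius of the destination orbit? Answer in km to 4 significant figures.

r₂ = 1.536×10^6 km

Transfer time t = 60.48 hours = 2.17728×10^5 s, and t = π√(a_t³/μ).
So a_t = (μ t²/π²)^(1/3) = (1.267×10^8 × (2.17728×10^5)² / π²)^(1/3) = 8.4743×10^5 km.
Since a_t = (r₁ + r₂)/2, r₂ = 2a_t − r₁ = 2×8.4743×10^5 − 1.588×10^5 = 1.53606×10^6 km.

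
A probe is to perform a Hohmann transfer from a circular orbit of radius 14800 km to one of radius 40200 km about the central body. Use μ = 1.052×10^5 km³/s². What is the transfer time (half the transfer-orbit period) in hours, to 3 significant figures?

The Hohmann ellipse has a_t = (r₁ + r₂)/2 = 27500 km.
By Kepler's third law the transfer-orbit period is T = 2π√(a_t³/μ), so t = T/2 = 44170 s.
Converting: 44170 s ÷ 3600 s/hour = 12.3 hours.

t = 12.3 hours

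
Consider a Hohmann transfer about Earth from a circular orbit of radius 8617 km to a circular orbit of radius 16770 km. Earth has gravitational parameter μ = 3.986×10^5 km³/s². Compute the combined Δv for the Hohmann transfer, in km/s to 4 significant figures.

Semi-major axis of the transfer orbit: a_t = (8617 + 16770)/2 = 12693.5 km.
At r₁ the circular-orbit speed is v₁ = √(μ/r₁) = 6.8013 km/s.
On the transfer ellipse at r₁, v² = μ(2/r − 1/a) gives v_p = √[μ(2/r₁ − 1/a_t)] = 7.8175 km/s.
First burn Δv₁ = |v_p − v₁| = 1.0162 km/s.
Circular speed at r₂: v₂ = √(μ/r₂) = 4.87531 km/s.
Transfer-orbit speed at r₂: v_a = √[μ(2/r₂ − 1/a_t)] = 4.01689 km/s.
Second burn Δv₂ = |v₂ − v_a| = 0.85842 km/s.
Total Δv = Δv₁ + Δv₂ = 1.875 km/s.

Δv = 1.875 km/s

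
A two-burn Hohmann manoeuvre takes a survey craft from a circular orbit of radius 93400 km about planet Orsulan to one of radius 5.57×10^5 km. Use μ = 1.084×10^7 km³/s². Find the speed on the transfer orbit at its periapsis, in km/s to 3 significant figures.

v = 14.1 km/s

The Hohmann ellipse has a_t = (r₁ + r₂)/2 = 3.252×10^5 km.
The periapsis of the transfer ellipse is at r = 93400 km.
Applying v² = μ(2/r − 1/a_t): v = 14.10 km/s.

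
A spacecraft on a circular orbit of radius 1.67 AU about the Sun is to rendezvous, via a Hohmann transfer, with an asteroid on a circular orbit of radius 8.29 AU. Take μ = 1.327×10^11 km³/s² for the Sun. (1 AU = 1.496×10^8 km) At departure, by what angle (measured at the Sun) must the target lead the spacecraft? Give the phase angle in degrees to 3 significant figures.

φ = 96.2°

In km: r₁ = 1.67 × 1.496×10^8 = 2.49832×10^8 km; r₂ = 8.29 × 1.496×10^8 = 1.240184×10^9 km.
Semi-major axis of the transfer orbit: a_t = (2.49832×10^8 + 1.240184×10^9)/2 = 7.45008×10^8 km.
Transfer time t = π√(a_t³/μ) = 1.7537×10^8 s.
Target angular speed ω₂ = √(μ/r₂³) = 8.3408×10^-9 rad/s.
Angle swept by the target during transfer: ω₂·t = 1.4627 rad = 83.81°.
Arrival is 180° from departure on the ellipse, so φ = 180° − 83.81° = 96.2°.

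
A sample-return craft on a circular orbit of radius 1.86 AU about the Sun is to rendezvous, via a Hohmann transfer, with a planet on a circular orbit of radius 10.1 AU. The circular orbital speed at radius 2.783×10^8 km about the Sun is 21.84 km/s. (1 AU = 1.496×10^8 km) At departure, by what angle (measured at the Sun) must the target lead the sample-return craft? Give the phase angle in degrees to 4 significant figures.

φ = 97.99°

From the circular-orbit relation v² = μ/r at r = 2.783×10^8 km: μ = v²r = (21.84)² × 2.783×10^8 = 1.32745×10^11 km³/s².
In km: r₁ = 1.86 × 1.496×10^8 = 2.78256×10^8 km; r₂ = 10.1 × 1.496×10^8 = 1.51096×10^9 km.
Semi-major axis of the transfer orbit: a_t = (2.78256×10^8 + 1.51096×10^9)/2 = 8.94608×10^8 km.
Transfer time t = π√(a_t³/μ) = 2.30722×10^8 s.
Target angular speed ω₂ = √(μ/r₂³) = 6.20340×10^-9 rad/s.
Angle swept by the target during transfer: ω₂·t = 1.4313 rad = 82.01°.
Arrival is 180° from departure on the ellipse, so φ = 180° − 82.01° = 97.99°.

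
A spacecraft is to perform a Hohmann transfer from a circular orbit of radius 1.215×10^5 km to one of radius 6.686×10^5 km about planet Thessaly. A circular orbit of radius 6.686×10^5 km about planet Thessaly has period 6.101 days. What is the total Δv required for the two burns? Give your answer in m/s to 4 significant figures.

From Kepler's third law T² = 4π²r³/μ at r = 6.686×10^5 km, T = 6.101 days = 6.101 × 86400 s = 5.271264×10^5 s: μ = 4π²r³/T² = 4.24648×10^7 km³/s².
The Hohmann ellipse has a_t = (r₁ + r₂)/2 = 3.9505×10^5 km.
At r₁ the circular-orbit speed is v₁ = √(μ/r₁) = 18.695 km/s.
Transfer-orbit speed at r₁ (v² = μ(2/r − 1/a)): v_p = √[μ(2/r₁ − 1/a_t)] = 24.321 km/s.
First burn Δv₁ = |v_p − v₁| = 5.626 km/s.
At r₂, v₂ = √(μ/r₂) = 7.970 km/s.
Transfer-orbit speed at r₂: v_a = √[μ(2/r₂ − 1/a_t)] = 4.420 km/s.
Second burn Δv₂ = |v₂ − v_a| = 3.550 km/s.
Total Δv = Δv₁ + Δv₂ = 9.176 km/s.

Δv = 9176 m/s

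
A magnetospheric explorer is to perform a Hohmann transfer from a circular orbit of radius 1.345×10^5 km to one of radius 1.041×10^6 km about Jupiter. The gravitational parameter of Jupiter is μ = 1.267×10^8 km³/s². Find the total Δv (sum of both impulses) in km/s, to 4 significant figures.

Δv = 15.91 km/s

The Hohmann ellipse has a_t = (r₁ + r₂)/2 = 5.8775×10^5 km.
At r₁ the circular-orbit speed is v₁ = √(μ/r₁) = 30.69214 km/s.
On the transfer ellipse at r₁, v² = μ(2/r − 1/a) gives v_p = √[μ(2/r₁ − 1/a_t)] = 40.84663 km/s.
First burn Δv₁ = |v_p − v₁| = 10.154 km/s.
Circular speed at r₂: v₂ = √(μ/r₂) = 11.0322 km/s.
Transfer-orbit speed at r₂: v_a = √[μ(2/r₂ − 1/a_t)] = 5.27749 km/s.
Second burn Δv₂ = |v₂ − v_a| = 5.7547 km/s.
Total Δv = Δv₁ + Δv₂ = 15.91 km/s.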